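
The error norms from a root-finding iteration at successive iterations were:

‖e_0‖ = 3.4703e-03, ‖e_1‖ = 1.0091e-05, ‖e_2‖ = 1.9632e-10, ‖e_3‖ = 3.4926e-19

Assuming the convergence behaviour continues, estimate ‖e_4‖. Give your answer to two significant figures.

2.0e-35

First estimate the order: p ≈ ln(‖e_3‖/‖e_2‖) / ln(‖e_2‖/‖e_1‖) = ln(3.4926e-19/1.9632e-10)/ln(1.9632e-10/1.0091e-05) = ln(1.77903e-09)/ln(1.9455e-05) ≈ 1.8573.
Then ‖e_4‖ ≈ ‖e_3‖·(‖e_3‖/‖e_2‖)^p = 3.4926e-19·(1.77903e-09)^1.8573 = 3.4926e-19·5.61003e-17 ≈ 1.959e-35.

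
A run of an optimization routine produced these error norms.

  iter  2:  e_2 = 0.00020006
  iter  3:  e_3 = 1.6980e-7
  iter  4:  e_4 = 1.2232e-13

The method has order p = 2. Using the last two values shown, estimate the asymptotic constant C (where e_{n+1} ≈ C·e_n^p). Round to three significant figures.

C ≈ e_4 / e_3^2
  = 1.2232e-13 / (1.6980e-7)^2
  = 1.2232e-13 / 2.8832e-14 ≈ 4.2425

4.24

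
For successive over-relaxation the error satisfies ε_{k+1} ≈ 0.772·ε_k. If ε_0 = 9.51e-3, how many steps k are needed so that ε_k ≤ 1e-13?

98

After k steps, ε_k ≈ 9.51e-3·0.772^k.
Need 0.772^k ≤ 1e-13/9.51e-3 = 1.05152e-11.
k ≥ ln(1.05152e-11)/ln(0.772) = -25.2782/-0.25877 = 97.686.
Smallest integer k = 98.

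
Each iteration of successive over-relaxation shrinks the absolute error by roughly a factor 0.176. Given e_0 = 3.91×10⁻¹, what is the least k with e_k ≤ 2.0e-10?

After k steps, e_k ≈ 3.91×10⁻¹·0.176^k.
Need 0.176^k ≤ 2.0e-10/3.91×10⁻¹ = 5.11509e-10.
k ≥ ln(5.11509e-10)/ln(0.176) = -21.3937/-1.73727 = 12.315.
Smallest integer k = 13.

13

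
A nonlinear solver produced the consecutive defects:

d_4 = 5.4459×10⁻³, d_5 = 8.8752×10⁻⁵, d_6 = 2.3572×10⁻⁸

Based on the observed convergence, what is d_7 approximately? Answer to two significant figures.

First estimate the order: p ≈ ln(d_6/d_5) / ln(d_5/d_4) = ln(2.3572×10⁻⁸/8.8752×10⁻⁵)/ln(8.8752×10⁻⁵/5.4459×10⁻³) = ln(0.000265594)/ln(0.016297) ≈ 2.0000.
Then d_7 ≈ d_6·(d_6/d_5)^p = 2.3572×10⁻⁸·(0.000265594)^2.0000 = 2.3572×10⁻⁸·7.05402e-08 ≈ 1.663e-15.

1.7e-15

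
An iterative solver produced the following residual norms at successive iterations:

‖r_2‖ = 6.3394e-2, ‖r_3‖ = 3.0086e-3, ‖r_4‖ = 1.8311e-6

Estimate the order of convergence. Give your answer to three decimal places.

2.429

p ≈ ln(‖r_4‖/‖r_3‖) / ln(‖r_3‖/‖r_2‖)
  = ln(1.8311e-6/3.0086e-3) / ln(3.0086e-3/6.3394e-2)
  = ln(0.000608622) / ln(0.0474588)
  = -7.404313 / -3.047893 ≈ 2.429322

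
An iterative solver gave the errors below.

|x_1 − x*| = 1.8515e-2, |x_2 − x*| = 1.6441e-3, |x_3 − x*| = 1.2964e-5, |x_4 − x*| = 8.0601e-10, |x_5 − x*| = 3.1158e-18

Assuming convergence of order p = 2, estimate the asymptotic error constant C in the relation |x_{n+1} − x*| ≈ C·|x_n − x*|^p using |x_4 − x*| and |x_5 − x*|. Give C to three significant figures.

C ≈ |x_5 − x*| / |x_4 − x*|^2
  = 3.1158e-18 / (8.0601e-10)^2
  = 3.1158e-18 / 6.49652e-19 ≈ 4.7961

4.80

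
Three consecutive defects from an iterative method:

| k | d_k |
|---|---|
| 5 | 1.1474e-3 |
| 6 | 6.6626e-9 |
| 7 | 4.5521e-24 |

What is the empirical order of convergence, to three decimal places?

2.896

p ≈ ln(d_7/d_6) / ln(d_6/d_5)
  = ln(4.5521e-24/6.6626e-9) / ln(6.6626e-9/1.1474e-3)
  = ln(6.83232e-16) / ln(5.80669e-06)
  = -34.919697 / -12.056500 ≈ 2.896338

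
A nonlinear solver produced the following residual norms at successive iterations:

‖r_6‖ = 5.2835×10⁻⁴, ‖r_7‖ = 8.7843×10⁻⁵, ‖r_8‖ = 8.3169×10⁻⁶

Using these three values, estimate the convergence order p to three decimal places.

1.314

p ≈ ln(‖r_8‖/‖r_7‖) / ln(‖r_7‖/‖r_6‖)
  = ln(8.3169×10⁻⁶/8.7843×10⁻⁵) / ln(8.7843×10⁻⁵/5.2835×10⁻⁴)
  = ln(0.0946791) / ln(0.166259)
  = -2.357262 / -1.794208 ≈ 1.313818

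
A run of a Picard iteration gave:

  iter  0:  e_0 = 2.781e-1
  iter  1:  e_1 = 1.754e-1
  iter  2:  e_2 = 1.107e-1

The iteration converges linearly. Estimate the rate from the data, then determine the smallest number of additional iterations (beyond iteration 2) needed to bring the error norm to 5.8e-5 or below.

17

Rate ρ ≈ e_2/e_1 = 1.107e-1/1.754e-1 = 0.6311.
After j more steps, e_{2+j} ≈ 1.107e-1·ρ^j; need ρ^j ≤ 5.8e-5/1.107e-1 = 0.000523939.
j ≥ ln(0.000523939)/ln(0.6311) = -7.5541/-0.46029 = 16.412.
So 17 more iterations are needed.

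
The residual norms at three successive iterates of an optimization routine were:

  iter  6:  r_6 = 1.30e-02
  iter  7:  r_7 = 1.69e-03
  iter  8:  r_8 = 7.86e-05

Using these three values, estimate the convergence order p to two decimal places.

1.50

p ≈ ln(r_8/r_7) / ln(r_7/r_6)
  = ln(7.86e-05/1.69e-03) / ln(1.69e-03/1.30e-02)
  = ln(0.0465089) / ln(0.13)
  = -3.06811 / -2.04022 ≈ 1.50381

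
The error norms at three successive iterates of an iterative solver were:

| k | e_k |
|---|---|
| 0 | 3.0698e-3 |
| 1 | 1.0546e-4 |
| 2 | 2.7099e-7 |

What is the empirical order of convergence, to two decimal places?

1.77

p ≈ ln(e_2/e_1) / ln(e_1/e_0)
  = ln(2.7099e-7/1.0546e-4) / ln(1.0546e-4/3.0698e-3)
  = ln(0.0025696) / ln(0.034354)
  = -5.96401 / -3.37104 ≈ 1.76919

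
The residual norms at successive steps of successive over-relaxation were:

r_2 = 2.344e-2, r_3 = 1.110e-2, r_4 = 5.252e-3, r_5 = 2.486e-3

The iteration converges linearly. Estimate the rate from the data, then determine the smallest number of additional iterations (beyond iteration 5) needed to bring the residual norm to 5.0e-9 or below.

Rate ρ ≈ r_5/r_4 = 2.486e-3/5.252e-3 = 0.4733.
After j more steps, r_{5+j} ≈ 2.486e-3·ρ^j; need ρ^j ≤ 5.0e-9/2.486e-3 = 2.01126e-06.
j ≥ ln(2.01126e-06)/ln(0.4733) = -13.1167/-0.74803 = 17.535.
So 18 more iterations are needed.

18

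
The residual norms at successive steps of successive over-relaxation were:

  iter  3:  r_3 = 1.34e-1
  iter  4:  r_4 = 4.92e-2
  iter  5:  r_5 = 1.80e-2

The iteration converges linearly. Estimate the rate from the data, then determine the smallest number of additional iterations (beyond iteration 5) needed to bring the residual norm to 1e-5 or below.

8

Rate ρ ≈ r_5/r_4 = 1.80e-2/4.92e-2 = 0.3659.
After j more steps, r_{5+j} ≈ 1.80e-2·ρ^j; need ρ^j ≤ 1e-5/1.80e-2 = 0.000555556.
j ≥ ln(0.000555556)/ln(0.3659) = -7.4955/-1.00540 = 7.455.
So 8 more iterations are needed.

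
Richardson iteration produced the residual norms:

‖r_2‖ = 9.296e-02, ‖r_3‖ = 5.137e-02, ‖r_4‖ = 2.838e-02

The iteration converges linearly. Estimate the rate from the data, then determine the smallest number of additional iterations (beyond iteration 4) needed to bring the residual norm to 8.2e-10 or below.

30

Rate ρ ≈ ‖r_4‖/‖r_3‖ = 2.838e-02/5.137e-02 = 0.5525.
After j more steps, ‖r_{4+j}‖ ≈ 2.838e-02·ρ^j; need ρ^j ≤ 8.2e-10/2.838e-02 = 2.88936e-08.
j ≥ ln(2.88936e-08)/ln(0.5525) = -17.3596/-0.59330 = 29.259.
So 30 more iterations are needed.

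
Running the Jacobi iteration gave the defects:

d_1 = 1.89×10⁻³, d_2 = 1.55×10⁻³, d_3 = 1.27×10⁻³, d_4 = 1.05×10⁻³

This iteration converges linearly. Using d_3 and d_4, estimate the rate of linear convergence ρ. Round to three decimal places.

0.827

ρ ≈ d_4/d_3 = 1.05×10⁻³/1.27×10⁻³ = 0.82677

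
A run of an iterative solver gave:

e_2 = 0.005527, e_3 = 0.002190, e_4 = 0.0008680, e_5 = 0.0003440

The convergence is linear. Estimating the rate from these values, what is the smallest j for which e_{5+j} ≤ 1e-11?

19

Rate ρ ≈ e_5/e_4 = 0.0003440/0.0008680 = 0.3963.
After j more steps, e_{5+j} ≈ 0.0003440·ρ^j; need ρ^j ≤ 1e-11/0.0003440 = 2.90698e-08.
j ≥ ln(2.90698e-08)/ln(0.3963) = -17.3536/-0.92558 = 18.749.
So 19 more iterations are needed.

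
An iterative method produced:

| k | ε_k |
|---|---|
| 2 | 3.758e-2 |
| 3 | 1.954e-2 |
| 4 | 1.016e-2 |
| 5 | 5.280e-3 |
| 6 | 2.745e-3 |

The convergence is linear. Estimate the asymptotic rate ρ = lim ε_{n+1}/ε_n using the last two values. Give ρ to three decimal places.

0.520

ρ ≈ ε_6/ε_5 = 2.745e-3/5.280e-3 = 0.51989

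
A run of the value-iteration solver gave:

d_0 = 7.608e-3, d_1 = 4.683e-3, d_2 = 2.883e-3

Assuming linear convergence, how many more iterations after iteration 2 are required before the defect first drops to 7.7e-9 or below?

27

Rate ρ ≈ d_2/d_1 = 2.883e-3/4.683e-3 = 0.6156.
After j more steps, d_{2+j} ≈ 2.883e-3·ρ^j; need ρ^j ≤ 7.7e-9/2.883e-3 = 2.67083e-06.
j ≥ ln(2.67083e-06)/ln(0.6156) = -12.8331/-0.48516 = 26.451.
So 27 more iterations are needed.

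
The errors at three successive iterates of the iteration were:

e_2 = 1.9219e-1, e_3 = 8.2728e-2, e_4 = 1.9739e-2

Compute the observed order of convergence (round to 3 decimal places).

1.700

p ≈ ln(e_4/e_3) / ln(e_3/e_2)
  = ln(1.9739e-2/8.2728e-2) / ln(8.2728e-2/1.9219e-1)
  = ln(0.238601) / ln(0.430449)
  = -1.432963 / -0.842926 ≈ 1.699987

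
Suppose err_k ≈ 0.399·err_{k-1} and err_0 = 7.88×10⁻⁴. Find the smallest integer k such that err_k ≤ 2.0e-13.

After k steps, err_k ≈ 7.88×10⁻⁴·0.399^k.
Need 0.399^k ≤ 2.0e-13/7.88×10⁻⁴ = 2.53807e-10.
k ≥ ln(2.53807e-10)/ln(0.399) = -22.0944/-0.91879 = 24.047.
Smallest integer k = 25.

25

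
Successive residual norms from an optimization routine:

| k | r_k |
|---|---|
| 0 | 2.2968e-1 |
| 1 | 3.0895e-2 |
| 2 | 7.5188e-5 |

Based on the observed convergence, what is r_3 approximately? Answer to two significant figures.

First estimate the order: p ≈ ln(r_2/r_1) / ln(r_1/r_0) = ln(7.5188e-5/3.0895e-2)/ln(3.0895e-2/2.2968e-1) = ln(0.00243366)/ln(0.134513) ≈ 3.0000.
Then r_3 ≈ r_2·(r_2/r_1)^p = 7.5188e-5·(0.00243366)^3.0000 = 7.5188e-5·1.44138e-08 ≈ 1.084e-12.

1.1e-12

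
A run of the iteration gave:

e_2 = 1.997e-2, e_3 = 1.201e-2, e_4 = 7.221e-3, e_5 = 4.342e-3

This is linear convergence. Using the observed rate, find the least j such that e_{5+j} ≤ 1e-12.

44

Rate ρ ≈ e_5/e_4 = 4.342e-3/7.221e-3 = 0.6013.
After j more steps, e_{5+j} ≈ 4.342e-3·ρ^j; need ρ^j ≤ 1e-12/4.342e-3 = 2.30309e-10.
j ≥ ln(2.30309e-10)/ln(0.6013) = -22.1916/-0.50866 = 43.628.
So 44 more iterations are needed.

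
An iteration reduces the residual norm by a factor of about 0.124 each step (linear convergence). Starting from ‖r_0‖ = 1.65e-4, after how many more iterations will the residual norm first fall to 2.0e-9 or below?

6

After k steps, ‖r_k‖ ≈ 1.65e-4·0.124^k.
Need 0.124^k ≤ 2.0e-9/1.65e-4 = 1.21212e-05.
k ≥ ln(1.21212e-05)/ln(0.124) = -11.3206/-2.08747 = 5.423.
Smallest integer k = 6.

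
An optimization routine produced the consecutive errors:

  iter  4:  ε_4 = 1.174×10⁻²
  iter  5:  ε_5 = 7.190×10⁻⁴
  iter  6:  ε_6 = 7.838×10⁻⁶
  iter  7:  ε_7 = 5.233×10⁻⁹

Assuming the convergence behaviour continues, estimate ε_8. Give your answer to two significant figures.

3.8e-14

First estimate the order: p ≈ ln(ε_7/ε_6) / ln(ε_6/ε_5) = ln(5.233×10⁻⁹/7.838×10⁻⁶)/ln(7.838×10⁻⁶/7.190×10⁻⁴) = ln(0.000667645)/ln(0.0109013) ≈ 1.6180.
Then ε_8 ≈ ε_7·(ε_7/ε_6)^p = 5.233×10⁻⁹·(0.000667645)^1.6180 = 5.233×10⁻⁹·7.27972e-06 ≈ 3.809e-14.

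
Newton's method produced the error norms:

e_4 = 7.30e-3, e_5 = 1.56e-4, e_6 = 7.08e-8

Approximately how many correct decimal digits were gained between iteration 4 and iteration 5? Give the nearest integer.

2

Digits gained ≈ log₁₀(e_4/e_5) = log₁₀(7.30e-3/1.56e-4) = log₁₀(46.7949) ≈ 1.670.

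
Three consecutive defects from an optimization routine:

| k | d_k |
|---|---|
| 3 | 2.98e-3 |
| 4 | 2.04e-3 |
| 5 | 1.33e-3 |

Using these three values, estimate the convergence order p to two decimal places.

p ≈ ln(d_5/d_4) / ln(d_4/d_3)
  = ln(1.33e-3/2.04e-3) / ln(2.04e-3/2.98e-3)
  = ln(0.651961) / ln(0.684564)
  = -0.42777 / -0.37897 ≈ 1.12877

1.13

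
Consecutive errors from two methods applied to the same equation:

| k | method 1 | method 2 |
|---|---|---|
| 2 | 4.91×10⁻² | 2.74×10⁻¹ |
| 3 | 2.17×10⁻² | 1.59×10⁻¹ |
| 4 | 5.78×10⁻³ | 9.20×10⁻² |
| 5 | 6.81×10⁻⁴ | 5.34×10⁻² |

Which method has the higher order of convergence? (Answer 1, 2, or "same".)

Method 1: p ≈ ln(6.81×10⁻⁴/5.78×10⁻³)/ln(5.78×10⁻³/2.17×10⁻²) ≈ 1.62.
Method 2: p ≈ ln(5.34×10⁻²/9.20×10⁻²)/ln(9.20×10⁻²/1.59×10⁻¹) ≈ 0.99.
Method 1 has the higher order (≈1.6 vs ≈1.0).

1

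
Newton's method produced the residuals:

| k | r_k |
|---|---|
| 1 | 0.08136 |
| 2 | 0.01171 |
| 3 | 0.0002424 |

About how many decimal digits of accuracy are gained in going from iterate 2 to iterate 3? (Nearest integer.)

2

Digits gained ≈ log₁₀(r_2/r_3) = log₁₀(0.01171/0.0002424) = log₁₀(48.3086) ≈ 1.684.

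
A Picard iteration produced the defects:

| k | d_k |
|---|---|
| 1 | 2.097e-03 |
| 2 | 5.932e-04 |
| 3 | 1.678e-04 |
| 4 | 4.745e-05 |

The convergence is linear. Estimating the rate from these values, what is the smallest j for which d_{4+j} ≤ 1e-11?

Rate ρ ≈ d_4/d_3 = 4.745e-05/1.678e-04 = 0.2828.
After j more steps, d_{4+j} ≈ 4.745e-05·ρ^j; need ρ^j ≤ 1e-11/4.745e-05 = 2.10748e-07.
j ≥ ln(2.10748e-07)/ln(0.2828) = -15.3726/-1.26302 = 12.171.
So 13 more iterations are needed.

13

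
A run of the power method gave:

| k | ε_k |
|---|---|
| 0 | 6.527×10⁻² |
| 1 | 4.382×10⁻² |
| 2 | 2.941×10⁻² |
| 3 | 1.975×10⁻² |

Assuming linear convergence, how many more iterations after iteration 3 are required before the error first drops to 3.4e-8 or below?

Rate ρ ≈ ε_3/ε_2 = 1.975×10⁻²/2.941×10⁻² = 0.6715.
After j more steps, ε_{3+j} ≈ 1.975×10⁻²·ρ^j; need ρ^j ≤ 3.4e-8/1.975×10⁻² = 1.72152e-06.
j ≥ ln(1.72152e-06)/ln(0.6715) = -13.2723/-0.39824 = 33.327.
So 34 more iterations are needed.

34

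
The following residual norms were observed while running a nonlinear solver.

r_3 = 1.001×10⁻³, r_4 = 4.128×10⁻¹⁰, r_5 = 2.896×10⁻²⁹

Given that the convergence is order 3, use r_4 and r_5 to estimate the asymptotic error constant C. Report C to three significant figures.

C ≈ r_5 / r_4^3
  = 2.896×10⁻²⁹ / (4.128×10⁻¹⁰)^3
  = 2.896×10⁻²⁹ / 7.03427e-29 ≈ 0.4117

0.412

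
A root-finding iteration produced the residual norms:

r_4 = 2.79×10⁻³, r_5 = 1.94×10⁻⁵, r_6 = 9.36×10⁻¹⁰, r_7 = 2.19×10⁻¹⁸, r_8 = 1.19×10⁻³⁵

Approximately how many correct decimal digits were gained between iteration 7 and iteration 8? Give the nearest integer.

Digits gained ≈ log₁₀(r_7/r_8) = log₁₀(2.19×10⁻¹⁸/1.19×10⁻³⁵) = log₁₀(1.84034e+17) ≈ 17.265.

17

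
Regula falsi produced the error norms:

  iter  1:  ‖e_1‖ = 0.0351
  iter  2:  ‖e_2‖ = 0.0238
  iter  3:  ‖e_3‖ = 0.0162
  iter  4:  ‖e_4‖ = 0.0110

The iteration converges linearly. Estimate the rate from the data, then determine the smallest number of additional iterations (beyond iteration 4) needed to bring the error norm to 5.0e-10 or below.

Rate ρ ≈ ‖e_4‖/‖e_3‖ = 0.0110/0.0162 = 0.6790.
After j more steps, ‖e_{4+j}‖ ≈ 0.0110·ρ^j; need ρ^j ≤ 5.0e-10/0.0110 = 4.54545e-08.
j ≥ ln(4.54545e-08)/ln(0.6790) = -16.9066/-0.38713 = 43.672.
So 44 more iterations are needed.

44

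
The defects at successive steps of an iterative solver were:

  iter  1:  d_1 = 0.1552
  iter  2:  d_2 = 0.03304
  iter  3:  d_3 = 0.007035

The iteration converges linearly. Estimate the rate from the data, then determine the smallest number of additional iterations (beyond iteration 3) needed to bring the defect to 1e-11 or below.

14

Rate ρ ≈ d_3/d_2 = 0.007035/0.03304 = 0.2129.
After j more steps, d_{3+j} ≈ 0.007035·ρ^j; need ρ^j ≤ 1e-11/0.007035 = 1.42146e-09.
j ≥ ln(1.42146e-09)/ln(0.2129) = -20.3716/-1.54693 = 13.169.
So 14 more iterations are needed.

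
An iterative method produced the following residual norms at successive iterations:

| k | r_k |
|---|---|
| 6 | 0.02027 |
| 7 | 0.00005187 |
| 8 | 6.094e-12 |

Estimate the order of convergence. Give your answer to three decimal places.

p ≈ ln(r_8/r_7) / ln(r_7/r_6)
  = ln(6.094e-12/0.00005187) / ln(0.00005187/0.02027)
  = ln(1.17486e-07) / ln(0.00255895)
  = -15.956947 / -5.968158 ≈ 2.673680

2.674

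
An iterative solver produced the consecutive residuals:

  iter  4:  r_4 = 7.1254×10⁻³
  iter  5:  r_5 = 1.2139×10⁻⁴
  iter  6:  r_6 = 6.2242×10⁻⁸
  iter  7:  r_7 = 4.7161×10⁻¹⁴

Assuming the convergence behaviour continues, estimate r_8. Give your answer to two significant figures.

1.9e-25

First estimate the order: p ≈ ln(r_7/r_6) / ln(r_6/r_5) = ln(4.7161×10⁻¹⁴/6.2242×10⁻⁸)/ln(6.2242×10⁻⁸/1.2139×10⁻⁴) = ln(7.57704e-07)/ln(0.000512744) ≈ 1.8603.
Then r_8 ≈ r_7·(r_7/r_6)^p = 4.7161×10⁻¹⁴·(7.57704e-07)^1.8603 = 4.7161×10⁻¹⁴·4.11181e-12 ≈ 1.939e-25.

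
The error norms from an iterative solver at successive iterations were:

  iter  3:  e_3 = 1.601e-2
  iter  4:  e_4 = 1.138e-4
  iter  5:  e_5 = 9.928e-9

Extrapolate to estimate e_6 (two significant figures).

First estimate the order: p ≈ ln(e_5/e_4) / ln(e_4/e_3) = ln(9.928e-9/1.138e-4)/ln(1.138e-4/1.601e-2) = ln(8.72408e-05)/ln(0.00710806) ≈ 1.8896.
Then e_6 ≈ e_5·(e_5/e_4)^p = 9.928e-9·(8.72408e-05)^1.8896 = 9.928e-9·2.13591e-08 ≈ 2.121e-16.

2.1e-16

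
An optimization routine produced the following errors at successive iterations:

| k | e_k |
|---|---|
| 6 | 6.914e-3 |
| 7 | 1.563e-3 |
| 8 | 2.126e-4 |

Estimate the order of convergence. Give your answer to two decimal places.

p ≈ ln(e_8/e_7) / ln(e_7/e_6)
  = ln(2.126e-4/1.563e-3) / ln(1.563e-3/6.914e-3)
  = ln(0.13602) / ln(0.226063)
  = -1.99495 / -1.48694 ≈ 1.34165

1.34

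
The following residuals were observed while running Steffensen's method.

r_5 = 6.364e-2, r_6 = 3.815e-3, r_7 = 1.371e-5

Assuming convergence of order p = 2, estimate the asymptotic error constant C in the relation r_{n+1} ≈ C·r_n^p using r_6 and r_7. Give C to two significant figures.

0.94

C ≈ r_7 / r_6^2
  = 1.371e-5 / (3.815e-3)^2
  = 1.371e-5 / 1.45542e-05 ≈ 0.94199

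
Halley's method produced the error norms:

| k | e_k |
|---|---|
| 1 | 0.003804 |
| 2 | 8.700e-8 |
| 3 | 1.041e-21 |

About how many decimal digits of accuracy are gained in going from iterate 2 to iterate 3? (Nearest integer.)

Digits gained ≈ log₁₀(e_2/e_3) = log₁₀(8.700e-8/1.041e-21) = log₁₀(8.35735e+13) ≈ 13.922.

14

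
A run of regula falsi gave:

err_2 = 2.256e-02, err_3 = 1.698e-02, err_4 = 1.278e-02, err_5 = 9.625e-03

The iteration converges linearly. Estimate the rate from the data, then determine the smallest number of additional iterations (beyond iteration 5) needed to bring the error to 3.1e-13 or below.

86

Rate ρ ≈ err_5/err_4 = 9.625e-03/1.278e-02 = 0.7531.
After j more steps, err_{5+j} ≈ 9.625e-03·ρ^j; need ρ^j ≤ 3.1e-13/9.625e-03 = 3.22078e-11.
j ≥ ln(3.22078e-11)/ln(0.7531) = -24.1588/-0.28356 = 85.198.
So 86 more iterations are needed.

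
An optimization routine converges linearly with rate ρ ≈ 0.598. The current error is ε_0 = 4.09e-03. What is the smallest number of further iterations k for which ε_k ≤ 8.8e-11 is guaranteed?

35

After k steps, ε_k ≈ 4.09e-03·0.598^k.
Need 0.598^k ≤ 8.8e-11/4.09e-03 = 2.15159e-08.
k ≥ ln(2.15159e-08)/ln(0.598) = -17.6545/-0.51416 = 34.337.
Smallest integer k = 35.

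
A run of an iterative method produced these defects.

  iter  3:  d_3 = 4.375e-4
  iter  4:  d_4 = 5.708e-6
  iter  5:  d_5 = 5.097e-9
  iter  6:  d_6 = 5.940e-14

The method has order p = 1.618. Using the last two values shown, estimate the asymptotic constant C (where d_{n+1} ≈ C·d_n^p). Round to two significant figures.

C ≈ d_6 / d_5^1.618
  = 5.940e-14 / (5.097e-9)^1.618
  = 5.940e-14 / 3.82327e-14 ≈ 1.5536

1.6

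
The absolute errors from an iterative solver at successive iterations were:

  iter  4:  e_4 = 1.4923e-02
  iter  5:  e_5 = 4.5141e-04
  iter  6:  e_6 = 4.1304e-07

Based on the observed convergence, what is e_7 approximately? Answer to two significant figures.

3.5e-13

First estimate the order: p ≈ ln(e_6/e_5) / ln(e_5/e_4) = ln(4.1304e-07/4.5141e-04)/ln(4.5141e-04/1.4923e-02) = ln(0.000915)/ln(0.0302493) ≈ 2.0000.
Then e_7 ≈ e_6·(e_6/e_5)^p = 4.1304e-07·(0.000915)^2.0000 = 4.1304e-07·8.37225e-07 ≈ 3.458e-13.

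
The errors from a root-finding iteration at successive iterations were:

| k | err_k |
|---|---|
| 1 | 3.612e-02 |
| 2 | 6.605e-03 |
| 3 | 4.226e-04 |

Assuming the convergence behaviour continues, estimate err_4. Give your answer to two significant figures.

First estimate the order: p ≈ ln(err_3/err_2) / ln(err_2/err_1) = ln(4.226e-04/6.605e-03)/ln(6.605e-03/3.612e-02) = ln(0.0639818)/ln(0.182863) ≈ 1.6181.
Then err_4 ≈ err_3·(err_3/err_2)^p = 4.226e-04·(0.0639818)^1.6181 = 4.226e-04·0.0116971 ≈ 4.943e-06.

4.9e-6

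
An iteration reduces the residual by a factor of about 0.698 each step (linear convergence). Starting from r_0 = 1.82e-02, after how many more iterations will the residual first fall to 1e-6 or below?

28

After k steps, r_k ≈ 1.82e-02·0.698^k.
Need 0.698^k ≤ 1e-6/1.82e-02 = 5.49451e-05.
k ≥ ln(5.49451e-05)/ln(0.698) = -9.8092/-0.35954 = 27.283.
Smallest integer k = 28.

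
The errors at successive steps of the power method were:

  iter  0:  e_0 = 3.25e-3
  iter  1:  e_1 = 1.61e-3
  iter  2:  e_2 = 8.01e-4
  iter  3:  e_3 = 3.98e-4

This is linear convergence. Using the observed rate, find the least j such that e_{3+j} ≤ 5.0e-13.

30

Rate ρ ≈ e_3/e_2 = 3.98e-4/8.01e-4 = 0.4969.
After j more steps, e_{3+j} ≈ 3.98e-4·ρ^j; need ρ^j ≤ 5.0e-13/3.98e-4 = 1.25628e-09.
j ≥ ln(1.25628e-09)/ln(0.4969) = -20.4951/-0.69937 = 29.305.
So 30 more iterations are needed.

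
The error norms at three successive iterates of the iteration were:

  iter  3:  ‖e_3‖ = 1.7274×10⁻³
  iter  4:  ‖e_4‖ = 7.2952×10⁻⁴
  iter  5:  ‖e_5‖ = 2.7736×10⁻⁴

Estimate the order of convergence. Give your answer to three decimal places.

p ≈ ln(‖e_5‖/‖e_4‖) / ln(‖e_4‖/‖e_3‖)
  = ln(2.7736×10⁻⁴/7.2952×10⁻⁴) / ln(7.2952×10⁻⁴/1.7274×10⁻³)
  = ln(0.380195) / ln(0.422323)
  = -0.967071 / -0.861985 ≈ 1.121912

1.122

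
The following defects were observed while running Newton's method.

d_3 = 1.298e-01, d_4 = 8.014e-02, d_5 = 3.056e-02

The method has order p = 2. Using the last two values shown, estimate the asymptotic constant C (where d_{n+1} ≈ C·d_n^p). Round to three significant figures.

C ≈ d_5 / d_4^2
  = 3.056e-02 / (8.014e-02)^2
  = 3.056e-02 / 0.00642242 ≈ 4.7583

4.76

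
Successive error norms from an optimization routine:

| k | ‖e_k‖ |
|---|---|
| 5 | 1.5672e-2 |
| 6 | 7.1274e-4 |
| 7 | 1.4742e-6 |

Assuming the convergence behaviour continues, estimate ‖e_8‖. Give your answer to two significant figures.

First estimate the order: p ≈ ln(‖e_7‖/‖e_6‖) / ln(‖e_6‖/‖e_5‖) = ln(1.4742e-6/7.1274e-4)/ln(7.1274e-4/1.5672e-2) = ln(0.00206836)/ln(0.0454786) ≈ 2.0000.
Then ‖e_8‖ ≈ ‖e_7‖·(‖e_7‖/‖e_6‖)^p = 1.4742e-6·(0.00206836)^2.0000 = 1.4742e-6·4.27811e-06 ≈ 6.307e-12.

6.3e-12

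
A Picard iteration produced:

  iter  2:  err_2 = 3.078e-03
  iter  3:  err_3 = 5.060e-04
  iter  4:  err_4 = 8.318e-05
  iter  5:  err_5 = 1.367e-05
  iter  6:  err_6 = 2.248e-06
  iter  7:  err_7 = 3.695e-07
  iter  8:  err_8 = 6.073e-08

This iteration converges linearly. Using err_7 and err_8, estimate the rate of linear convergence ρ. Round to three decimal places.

0.164

ρ ≈ err_8/err_7 = 6.073e-08/3.695e-07 = 0.16436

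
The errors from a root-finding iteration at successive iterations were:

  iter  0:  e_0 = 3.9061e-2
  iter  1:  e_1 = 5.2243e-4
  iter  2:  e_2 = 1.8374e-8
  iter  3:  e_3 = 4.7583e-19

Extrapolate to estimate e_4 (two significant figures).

First estimate the order: p ≈ ln(e_3/e_2) / ln(e_2/e_1) = ln(4.7583e-19/1.8374e-8)/ln(1.8374e-8/5.2243e-4) = ln(2.58969e-11)/ln(3.51703e-05) ≈ 2.3770.
Then e_4 ≈ e_3·(e_3/e_2)^p = 4.7583e-19·(2.58969e-11)^2.3770 = 4.7583e-19·6.84368e-26 ≈ 3.256e-44.

3.3e-44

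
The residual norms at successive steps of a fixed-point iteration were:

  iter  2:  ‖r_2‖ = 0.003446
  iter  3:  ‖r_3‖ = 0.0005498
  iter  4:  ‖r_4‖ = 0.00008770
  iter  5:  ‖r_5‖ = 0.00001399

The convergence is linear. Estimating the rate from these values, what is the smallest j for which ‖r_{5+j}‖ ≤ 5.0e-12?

Rate ρ ≈ ‖r_5‖/‖r_4‖ = 0.00001399/0.00008770 = 0.1595.
After j more steps, ‖r_{5+j}‖ ≈ 0.00001399·ρ^j; need ρ^j ≤ 5.0e-12/0.00001399 = 3.57398e-07.
j ≥ ln(3.57398e-07)/ln(0.1595) = -14.8444/-1.83571 = 8.086.
So 9 more iterations are needed.

9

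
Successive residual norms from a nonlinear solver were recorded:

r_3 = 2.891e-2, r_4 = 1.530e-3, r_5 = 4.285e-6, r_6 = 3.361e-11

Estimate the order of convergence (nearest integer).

2

Consecutive ratios: r_6/r_5 = 3.361e-11/4.285e-6 = 7.84364e-06, r_5/r_4 = 4.285e-6/1.530e-3 = 0.00280065.
p ≈ ln(7.84364e-06)/ln(0.00280065) = -11.7558/-5.8779 ≈ 2.00.
So the convergence is quadratic (order 2).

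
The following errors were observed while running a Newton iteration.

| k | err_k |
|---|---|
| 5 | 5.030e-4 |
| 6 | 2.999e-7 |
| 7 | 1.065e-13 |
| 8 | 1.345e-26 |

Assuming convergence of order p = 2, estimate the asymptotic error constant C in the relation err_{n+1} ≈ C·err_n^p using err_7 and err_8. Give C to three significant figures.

C ≈ err_8 / err_7^2
  = 1.345e-26 / (1.065e-13)^2
  = 1.345e-26 / 1.13422e-26 ≈ 1.1858

1.19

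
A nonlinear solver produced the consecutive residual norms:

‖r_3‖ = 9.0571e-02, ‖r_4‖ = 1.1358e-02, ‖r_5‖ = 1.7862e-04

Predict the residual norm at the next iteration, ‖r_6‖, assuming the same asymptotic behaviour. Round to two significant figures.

4.4e-8

First estimate the order: p ≈ ln(‖r_5‖/‖r_4‖) / ln(‖r_4‖/‖r_3‖) = ln(1.7862e-04/1.1358e-02)/ln(1.1358e-02/9.0571e-02) = ln(0.0157264)/ln(0.125404) ≈ 2.0000.
Then ‖r_6‖ ≈ ‖r_5‖·(‖r_5‖/‖r_4‖)^p = 1.7862e-04·(0.0157264)^2.0000 = 1.7862e-04·0.00024732 ≈ 4.418e-08.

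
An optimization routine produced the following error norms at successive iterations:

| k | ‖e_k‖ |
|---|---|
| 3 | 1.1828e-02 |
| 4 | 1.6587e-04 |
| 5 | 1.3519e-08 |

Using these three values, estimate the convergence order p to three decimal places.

p ≈ ln(‖e_5‖/‖e_4‖) / ln(‖e_4‖/‖e_3‖)
  = ln(1.3519e-08/1.6587e-04) / ln(1.6587e-04/1.1828e-02)
  = ln(8.15036e-05) / ln(0.0140235)
  = -9.414863 / -4.267021 ≈ 2.206425

2.206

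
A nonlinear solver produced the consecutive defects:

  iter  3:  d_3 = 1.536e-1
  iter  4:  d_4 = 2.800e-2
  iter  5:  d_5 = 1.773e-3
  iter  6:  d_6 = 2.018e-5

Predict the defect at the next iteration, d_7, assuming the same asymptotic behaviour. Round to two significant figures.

1.4e-8

First estimate the order: p ≈ ln(d_6/d_5) / ln(d_5/d_4) = ln(2.018e-5/1.773e-3)/ln(1.773e-3/2.800e-2) = ln(0.0113818)/ln(0.0633214) ≈ 1.6219.
Then d_7 ≈ d_6·(d_6/d_5)^p = 2.018e-5·(0.0113818)^1.6219 = 2.018e-5·0.000703669 ≈ 1.42e-08.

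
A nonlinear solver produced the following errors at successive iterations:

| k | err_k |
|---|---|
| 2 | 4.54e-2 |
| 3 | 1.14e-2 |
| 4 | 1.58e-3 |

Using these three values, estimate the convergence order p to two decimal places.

1.43

p ≈ ln(err_4/err_3) / ln(err_3/err_2)
  = ln(1.58e-3/1.14e-2) / ln(1.14e-2/4.54e-2)
  = ln(0.138596) / ln(0.251101)
  = -1.97619 / -1.38190 ≈ 1.43005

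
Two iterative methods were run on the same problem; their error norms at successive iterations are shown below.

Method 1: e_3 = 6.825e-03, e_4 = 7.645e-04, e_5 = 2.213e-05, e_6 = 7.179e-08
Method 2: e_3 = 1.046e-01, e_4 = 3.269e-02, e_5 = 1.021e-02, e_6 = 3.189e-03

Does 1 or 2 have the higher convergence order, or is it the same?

1

Method 1: p ≈ ln(7.179e-08/2.213e-05)/ln(2.213e-05/7.645e-04) ≈ 1.62.
Method 2: p ≈ ln(3.189e-03/1.021e-02)/ln(1.021e-02/3.269e-02) ≈ 1.00.
Method 1 has the higher order (≈1.6 vs ≈1.0).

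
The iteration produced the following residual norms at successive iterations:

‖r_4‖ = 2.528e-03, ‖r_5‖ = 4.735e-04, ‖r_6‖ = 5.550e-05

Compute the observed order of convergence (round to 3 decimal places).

p ≈ ln(‖r_6‖/‖r_5‖) / ln(‖r_5‖/‖r_4‖)
  = ln(5.550e-05/4.735e-04) / ln(4.735e-04/2.528e-03)
  = ln(0.117212) / ln(0.187302)
  = -2.143771 / -1.675033 ≈ 1.279838

1.280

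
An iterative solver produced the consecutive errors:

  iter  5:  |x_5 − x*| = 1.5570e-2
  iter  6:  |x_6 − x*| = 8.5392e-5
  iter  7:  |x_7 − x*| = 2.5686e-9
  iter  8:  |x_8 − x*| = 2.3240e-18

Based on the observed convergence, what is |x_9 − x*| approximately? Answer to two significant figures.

First estimate the order: p ≈ ln(|x_8 − x*|/|x_7 − x*|) / ln(|x_7 − x*|/|x_6 − x*|) = ln(2.3240e-18/2.5686e-9)/ln(2.5686e-9/8.5392e-5) = ln(9.04773e-10)/ln(3.00801e-05) ≈ 2.0000.
Then |x_9 − x*| ≈ |x_8 − x*|·(|x_8 − x*|/|x_7 − x*|)^p = 2.3240e-18·(9.04773e-10)^2.0000 = 2.3240e-18·8.18614e-19 ≈ 1.902e-36.

1.9e-36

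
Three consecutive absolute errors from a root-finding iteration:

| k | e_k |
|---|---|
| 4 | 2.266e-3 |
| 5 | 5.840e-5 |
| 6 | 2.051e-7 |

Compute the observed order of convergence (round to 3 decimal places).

1.545

p ≈ ln(e_6/e_5) / ln(e_5/e_4)
  = ln(2.051e-7/5.840e-5) / ln(5.840e-5/2.266e-3)
  = ln(0.00351199) / ln(0.0257723)
  = -5.651572 / -3.658455 ≈ 1.544797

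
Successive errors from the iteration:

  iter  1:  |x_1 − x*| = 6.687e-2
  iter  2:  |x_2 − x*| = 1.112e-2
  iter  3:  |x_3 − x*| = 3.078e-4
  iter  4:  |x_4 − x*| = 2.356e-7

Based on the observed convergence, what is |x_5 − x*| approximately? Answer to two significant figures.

1.4e-13

First estimate the order: p ≈ ln(|x_4 − x*|/|x_3 − x*|) / ln(|x_3 − x*|/|x_2 − x*|) = ln(2.356e-7/3.078e-4)/ln(3.078e-4/1.112e-2) = ln(0.000765432)/ln(0.0276799) ≈ 2.0003.
Then |x_5 − x*| ≈ |x_4 − x*|·(|x_4 − x*|/|x_3 − x*|)^p = 2.356e-7·(0.000765432)^2.0003 = 2.356e-7·5.84626e-07 ≈ 1.377e-13.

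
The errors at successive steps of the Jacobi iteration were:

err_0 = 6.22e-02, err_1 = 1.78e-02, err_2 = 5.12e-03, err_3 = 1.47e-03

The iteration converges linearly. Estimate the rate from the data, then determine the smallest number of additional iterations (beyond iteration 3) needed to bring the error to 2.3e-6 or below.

6

Rate ρ ≈ err_3/err_2 = 1.47e-03/5.12e-03 = 0.2871.
After j more steps, err_{3+j} ≈ 1.47e-03·ρ^j; need ρ^j ≤ 2.3e-6/1.47e-03 = 0.00156463.
j ≥ ln(0.00156463)/ln(0.2871) = -6.4601/-1.24792 = 5.177.
So 6 more iterations are needed.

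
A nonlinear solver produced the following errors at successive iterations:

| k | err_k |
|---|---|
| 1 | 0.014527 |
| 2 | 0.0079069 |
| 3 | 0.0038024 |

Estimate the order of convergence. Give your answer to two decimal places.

p ≈ ln(err_3/err_2) / ln(err_2/err_1)
  = ln(0.0038024/0.0079069) / ln(0.0079069/0.014527)
  = ln(0.480896) / ln(0.54429)
  = -0.73210 / -0.60827 ≈ 1.20358

1.20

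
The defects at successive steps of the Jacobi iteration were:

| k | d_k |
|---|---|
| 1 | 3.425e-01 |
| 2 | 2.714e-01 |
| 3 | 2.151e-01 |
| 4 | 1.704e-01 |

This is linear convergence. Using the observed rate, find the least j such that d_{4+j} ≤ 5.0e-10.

85

Rate ρ ≈ d_4/d_3 = 1.704e-01/2.151e-01 = 0.7922.
After j more steps, d_{4+j} ≈ 1.704e-01·ρ^j; need ρ^j ≤ 5.0e-10/1.704e-01 = 2.93427e-09.
j ≥ ln(2.93427e-09)/ln(0.7922) = -19.6468/-0.23294 = 84.343.
So 85 more iterations are needed.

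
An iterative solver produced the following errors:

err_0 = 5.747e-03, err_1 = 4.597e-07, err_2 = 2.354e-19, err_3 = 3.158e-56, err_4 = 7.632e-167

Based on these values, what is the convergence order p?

Consecutive ratios: err_4/err_3 = 7.632e-167/3.158e-56 = 2.41672e-111, err_3/err_2 = 3.158e-56/2.354e-19 = 1.34155e-37.
p ≈ ln(2.41672e-111)/ln(1.34155e-37) = -254.7045/-84.9018 ≈ 3.00.
So the convergence is cubic (order 3).

3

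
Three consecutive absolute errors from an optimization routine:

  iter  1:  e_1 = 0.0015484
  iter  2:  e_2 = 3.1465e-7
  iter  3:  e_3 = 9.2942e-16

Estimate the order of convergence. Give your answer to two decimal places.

2.31

p ≈ ln(e_3/e_2) / ln(e_2/e_1)
  = ln(9.2942e-16/3.1465e-7) / ln(3.1465e-7/0.0015484)
  = ln(2.95382e-09) / ln(0.00020321)
  = -19.64017 / -8.50127 ≈ 2.31026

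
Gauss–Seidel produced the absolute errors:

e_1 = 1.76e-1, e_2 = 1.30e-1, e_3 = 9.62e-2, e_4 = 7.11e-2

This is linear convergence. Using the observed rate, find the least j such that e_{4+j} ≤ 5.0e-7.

40

Rate ρ ≈ e_4/e_3 = 7.11e-2/9.62e-2 = 0.7391.
After j more steps, e_{4+j} ≈ 7.11e-2·ρ^j; need ρ^j ≤ 5.0e-7/7.11e-2 = 7.03235e-06.
j ≥ ln(7.03235e-06)/ln(0.7391) = -11.8650/-0.30232 = 39.246.
So 40 more iterations are needed.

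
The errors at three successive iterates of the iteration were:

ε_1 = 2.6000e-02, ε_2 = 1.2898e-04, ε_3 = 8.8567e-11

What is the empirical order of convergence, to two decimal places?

p ≈ ln(ε_3/ε_2) / ln(ε_2/ε_1)
  = ln(8.8567e-11/1.2898e-04) / ln(1.2898e-04/2.6000e-02)
  = ln(6.86672e-07) / ln(0.00496077)
  = -14.19141 / -5.30619 ≈ 2.67450

2.67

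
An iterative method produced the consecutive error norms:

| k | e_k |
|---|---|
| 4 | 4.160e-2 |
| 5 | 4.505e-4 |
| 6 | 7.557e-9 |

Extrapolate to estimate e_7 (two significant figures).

First estimate the order: p ≈ ln(e_6/e_5) / ln(e_5/e_4) = ln(7.557e-9/4.505e-4)/ln(4.505e-4/4.160e-2) = ln(1.67747e-05)/ln(0.0108293) ≈ 2.4297.
Then e_7 ≈ e_6·(e_6/e_5)^p = 7.557e-9·(1.67747e-05)^2.4297 = 7.557e-9·2.49657e-12 ≈ 1.887e-20.

1.9e-20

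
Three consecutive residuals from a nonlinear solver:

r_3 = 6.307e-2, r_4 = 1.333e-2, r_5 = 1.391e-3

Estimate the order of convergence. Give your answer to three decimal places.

p ≈ ln(r_5/r_4) / ln(r_4/r_3)
  = ln(1.391e-3/1.333e-2) / ln(1.333e-2/6.307e-2)
  = ln(0.104351) / ln(0.211352)
  = -2.259995 / -1.554230 ≈ 1.454093

1.454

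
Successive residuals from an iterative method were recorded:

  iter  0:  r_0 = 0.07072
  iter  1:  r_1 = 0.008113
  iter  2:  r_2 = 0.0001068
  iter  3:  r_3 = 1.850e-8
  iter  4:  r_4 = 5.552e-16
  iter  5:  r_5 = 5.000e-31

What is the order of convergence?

Consecutive ratios: r_5/r_4 = 5.000e-31/5.552e-16 = 9.00576e-16, r_4/r_3 = 5.552e-16/1.850e-8 = 3.00108e-08.
p ≈ ln(9.00576e-16)/ln(3.00108e-08) = -34.6435/-17.3217 ≈ 2.00.
So the convergence is quadratic (order 2).

2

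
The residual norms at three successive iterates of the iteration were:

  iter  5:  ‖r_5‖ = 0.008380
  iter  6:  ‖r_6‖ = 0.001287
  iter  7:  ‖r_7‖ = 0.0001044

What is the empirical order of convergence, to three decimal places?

p ≈ ln(‖r_7‖/‖r_6‖) / ln(‖r_6‖/‖r_5‖)
  = ln(0.0001044/0.001287) / ln(0.001287/0.008380)
  = ln(0.0811189) / ln(0.15358)
  = -2.511839 / -1.873534 ≈ 1.340696

1.341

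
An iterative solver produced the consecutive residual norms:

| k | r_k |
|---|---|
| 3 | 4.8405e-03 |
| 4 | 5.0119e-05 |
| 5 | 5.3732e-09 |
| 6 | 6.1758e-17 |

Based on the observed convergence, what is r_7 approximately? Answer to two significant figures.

First estimate the order: p ≈ ln(r_6/r_5) / ln(r_5/r_4) = ln(6.1758e-17/5.3732e-09)/ln(5.3732e-09/5.0119e-05) = ln(1.14937e-08)/ln(0.000107209) ≈ 2.0000.
Then r_7 ≈ r_6·(r_6/r_5)^p = 6.1758e-17·(1.14937e-08)^2.0000 = 6.1758e-17·1.32105e-16 ≈ 8.159e-33.

8.2e-33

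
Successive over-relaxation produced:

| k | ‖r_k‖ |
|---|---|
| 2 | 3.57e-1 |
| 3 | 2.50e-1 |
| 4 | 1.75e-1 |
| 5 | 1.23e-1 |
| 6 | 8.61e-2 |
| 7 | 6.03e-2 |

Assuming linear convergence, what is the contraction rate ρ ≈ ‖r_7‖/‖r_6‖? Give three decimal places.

0.700

ρ ≈ ‖r_7‖/‖r_6‖ = 6.03e-2/8.61e-2 = 0.70035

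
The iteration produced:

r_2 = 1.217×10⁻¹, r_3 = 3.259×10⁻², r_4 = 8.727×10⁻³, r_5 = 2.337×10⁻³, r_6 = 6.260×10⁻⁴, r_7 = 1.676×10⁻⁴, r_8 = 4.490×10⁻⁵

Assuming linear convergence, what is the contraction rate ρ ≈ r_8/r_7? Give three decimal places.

0.268

ρ ≈ r_8/r_7 = 4.490×10⁻⁵/1.676×10⁻⁴ = 0.26790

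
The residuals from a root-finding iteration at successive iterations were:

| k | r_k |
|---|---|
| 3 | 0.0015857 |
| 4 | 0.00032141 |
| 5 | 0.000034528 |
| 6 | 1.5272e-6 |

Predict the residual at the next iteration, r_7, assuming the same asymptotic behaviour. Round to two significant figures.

2.0e-8

First estimate the order: p ≈ ln(r_6/r_5) / ln(r_5/r_4) = ln(1.5272e-6/0.000034528)/ln(0.000034528/0.00032141) = ln(0.0442308)/ln(0.107427) ≈ 1.3978.
Then r_7 ≈ r_6·(r_6/r_5)^p = 1.5272e-6·(0.0442308)^1.3978 = 1.5272e-6·0.0127936 ≈ 1.954e-08.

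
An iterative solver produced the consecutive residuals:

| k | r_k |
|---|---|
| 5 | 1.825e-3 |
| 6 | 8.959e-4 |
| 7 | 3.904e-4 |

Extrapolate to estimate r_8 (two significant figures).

1.5e-4

First estimate the order: p ≈ ln(r_7/r_6) / ln(r_6/r_5) = ln(3.904e-4/8.959e-4)/ln(8.959e-4/1.825e-3) = ln(0.435763)/ln(0.490904) ≈ 1.1675.
Then r_8 ≈ r_7·(r_7/r_6)^p = 3.904e-4·(0.435763)^1.1675 = 3.904e-4·0.379162 ≈ 0.000148.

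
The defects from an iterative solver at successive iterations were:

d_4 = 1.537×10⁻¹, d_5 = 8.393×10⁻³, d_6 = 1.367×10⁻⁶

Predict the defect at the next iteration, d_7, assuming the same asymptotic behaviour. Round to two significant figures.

5.9e-18

First estimate the order: p ≈ ln(d_6/d_5) / ln(d_5/d_4) = ln(1.367×10⁻⁶/8.393×10⁻³)/ln(8.393×10⁻³/1.537×10⁻¹) = ln(0.000162874)/ln(0.0546064) ≈ 2.9999.
Then d_7 ≈ d_6·(d_6/d_5)^p = 1.367×10⁻⁶·(0.000162874)^2.9999 = 1.367×10⁻⁶·4.32448e-12 ≈ 5.912e-18.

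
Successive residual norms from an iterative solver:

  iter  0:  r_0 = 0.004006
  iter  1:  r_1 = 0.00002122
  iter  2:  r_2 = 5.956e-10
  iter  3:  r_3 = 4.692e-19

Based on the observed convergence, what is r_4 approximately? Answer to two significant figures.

2.9e-37

First estimate the order: p ≈ ln(r_3/r_2) / ln(r_2/r_1) = ln(4.692e-19/5.956e-10)/ln(5.956e-10/0.00002122) = ln(7.87777e-10)/ln(2.80679e-05) ≈ 2.0000.
Then r_4 ≈ r_3·(r_3/r_2)^p = 4.692e-19·(7.87777e-10)^2.0000 = 4.692e-19·6.20593e-19 ≈ 2.912e-37.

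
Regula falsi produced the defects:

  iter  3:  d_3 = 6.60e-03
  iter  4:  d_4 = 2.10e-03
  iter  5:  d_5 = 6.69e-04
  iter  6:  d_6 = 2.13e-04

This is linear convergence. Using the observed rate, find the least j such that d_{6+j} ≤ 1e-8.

Rate ρ ≈ d_6/d_5 = 2.13e-04/6.69e-04 = 0.3184.
After j more steps, d_{6+j} ≈ 2.13e-04·ρ^j; need ρ^j ≤ 1e-8/2.13e-04 = 4.69484e-05.
j ≥ ln(4.69484e-05)/ln(0.3184) = -9.9665/-1.14445 = 8.709.
So 9 more iterations are needed.

9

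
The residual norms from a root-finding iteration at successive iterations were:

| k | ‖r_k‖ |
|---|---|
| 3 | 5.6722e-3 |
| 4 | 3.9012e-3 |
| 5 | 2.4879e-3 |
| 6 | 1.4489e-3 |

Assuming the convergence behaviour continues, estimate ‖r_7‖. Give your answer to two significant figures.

7.6e-4

First estimate the order: p ≈ ln(‖r_6‖/‖r_5‖) / ln(‖r_5‖/‖r_4‖) = ln(1.4489e-3/2.4879e-3)/ln(2.4879e-3/3.9012e-3) = ln(0.582379)/ln(0.637727) ≈ 1.2018.
Then ‖r_7‖ ≈ ‖r_6‖·(‖r_6‖/‖r_5‖)^p = 1.4489e-3·(0.582379)^1.2018 = 1.4489e-3·0.522185 ≈ 0.0007566.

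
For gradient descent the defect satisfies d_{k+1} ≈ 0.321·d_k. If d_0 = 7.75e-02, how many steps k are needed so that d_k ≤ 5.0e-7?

After k steps, d_k ≈ 7.75e-02·0.321^k.
Need 0.321^k ≤ 5.0e-7/7.75e-02 = 6.45161e-06.
k ≥ ln(6.45161e-06)/ln(0.321) = -11.9512/-1.13631 = 10.518.
Smallest integer k = 11.

11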